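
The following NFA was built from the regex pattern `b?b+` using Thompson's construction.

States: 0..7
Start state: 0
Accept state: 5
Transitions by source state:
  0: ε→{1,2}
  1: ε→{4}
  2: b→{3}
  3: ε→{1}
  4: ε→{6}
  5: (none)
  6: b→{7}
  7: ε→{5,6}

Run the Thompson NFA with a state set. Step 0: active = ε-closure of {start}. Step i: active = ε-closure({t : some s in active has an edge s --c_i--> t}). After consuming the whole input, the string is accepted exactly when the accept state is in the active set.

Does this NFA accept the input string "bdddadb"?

initial (ε-close {0}): {0,1,2,4,6}
'b' @ 1: {1,3,4,5,6,7}  ✓accept
'd' @ 2: {}  — state set empty
rest 'ddadb' ignored (set empty)
final: {}; accept 5 not in set

Answer: REJECT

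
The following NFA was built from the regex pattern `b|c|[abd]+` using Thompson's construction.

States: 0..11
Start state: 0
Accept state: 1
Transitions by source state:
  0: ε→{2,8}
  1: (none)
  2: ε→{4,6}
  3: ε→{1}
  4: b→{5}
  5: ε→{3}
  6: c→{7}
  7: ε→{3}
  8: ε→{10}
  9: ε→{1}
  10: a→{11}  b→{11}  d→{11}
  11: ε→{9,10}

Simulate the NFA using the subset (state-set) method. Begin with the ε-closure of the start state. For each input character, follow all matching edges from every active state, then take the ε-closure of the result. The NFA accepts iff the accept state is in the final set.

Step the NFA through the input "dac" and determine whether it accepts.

start: ε-closure({0}) = {0,2,4,6,8,10}
'd' @ 1: {1,9,10,11}  (accept∈set)
'a' @ 2: {1,9,10,11}  (accept∈set)
'c' @ 3: {}  — dead — no transitions
final: {}; accept 1 not in set

Answer: REJECT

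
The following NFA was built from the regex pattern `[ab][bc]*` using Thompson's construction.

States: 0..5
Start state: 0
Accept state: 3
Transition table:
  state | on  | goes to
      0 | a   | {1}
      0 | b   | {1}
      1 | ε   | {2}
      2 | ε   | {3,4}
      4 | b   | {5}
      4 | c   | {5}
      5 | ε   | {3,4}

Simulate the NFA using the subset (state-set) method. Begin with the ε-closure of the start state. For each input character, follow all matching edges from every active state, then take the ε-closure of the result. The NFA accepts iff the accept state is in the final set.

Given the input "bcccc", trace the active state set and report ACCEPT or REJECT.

Answer: ACCEPT

Steps:
start: ε-closure({0}) = {0}
'b' @ 1: {1,2,3,4}  ✓accept
'c' @ 2: {3,4,5}  ✓accept
'c' @ 3: {3,4,5}  ✓accept
'c' @ 4: {3,4,5}  ✓accept
'c' @ 5: {3,4,5}  ✓accept
end set {3,4,5} — state 3 in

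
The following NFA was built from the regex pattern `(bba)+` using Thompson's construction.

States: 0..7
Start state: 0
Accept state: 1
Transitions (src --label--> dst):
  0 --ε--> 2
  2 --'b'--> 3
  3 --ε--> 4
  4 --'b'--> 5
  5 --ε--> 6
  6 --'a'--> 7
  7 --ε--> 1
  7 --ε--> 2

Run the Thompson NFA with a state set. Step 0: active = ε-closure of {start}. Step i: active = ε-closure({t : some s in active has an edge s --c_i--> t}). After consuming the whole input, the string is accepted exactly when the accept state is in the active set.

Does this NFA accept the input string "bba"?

start: ε-closure({0}) = {0,2}
'b' @ 1: {3,4}
'b' @ 2: {5,6}
'a' @ 3: {1,2,7}  (accept∈set)
after full input: {1,2,7}  (accept=1 in)

Answer: ACCEPT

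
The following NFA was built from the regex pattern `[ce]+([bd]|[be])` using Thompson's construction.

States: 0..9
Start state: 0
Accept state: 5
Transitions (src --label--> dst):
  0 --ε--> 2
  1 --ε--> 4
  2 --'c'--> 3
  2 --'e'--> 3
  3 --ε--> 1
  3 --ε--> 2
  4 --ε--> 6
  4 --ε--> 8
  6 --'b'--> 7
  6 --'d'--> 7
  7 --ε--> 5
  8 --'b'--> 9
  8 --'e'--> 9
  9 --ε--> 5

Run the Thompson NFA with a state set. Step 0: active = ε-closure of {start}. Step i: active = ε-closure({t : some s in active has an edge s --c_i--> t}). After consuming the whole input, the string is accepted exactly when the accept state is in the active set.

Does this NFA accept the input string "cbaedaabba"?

start: ε-closure({0}) = {0,2}
'c' @ 1: {1,2,3,4,6,8}
'b' @ 2: {5,7,9}  ✓accept
'a' @ 3: {}  — dead — no transitions
rest 'edaabba' ignored (set empty)
after full input: {}  (accept=5 not in)

Answer: REJECT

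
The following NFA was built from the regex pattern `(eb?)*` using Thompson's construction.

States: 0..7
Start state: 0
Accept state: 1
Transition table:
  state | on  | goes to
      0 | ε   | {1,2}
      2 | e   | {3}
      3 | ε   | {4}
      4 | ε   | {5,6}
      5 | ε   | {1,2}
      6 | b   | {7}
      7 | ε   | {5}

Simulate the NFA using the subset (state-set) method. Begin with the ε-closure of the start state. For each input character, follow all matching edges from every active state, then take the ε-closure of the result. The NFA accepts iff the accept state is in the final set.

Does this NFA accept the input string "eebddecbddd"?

start: ε-closure({0}) = {0,1,2}
'e' @ 1: {1,2,3,4,5,6}  ✓accept
'e' @ 2: {1,2,3,4,5,6}  ✓accept
'b' @ 3: {1,2,5,7}  ✓accept
'd' @ 4: {}  — no active states
rest 'decbddd' ignored (set empty)
after full input: {}  (accept=1 not in)

Answer: REJECT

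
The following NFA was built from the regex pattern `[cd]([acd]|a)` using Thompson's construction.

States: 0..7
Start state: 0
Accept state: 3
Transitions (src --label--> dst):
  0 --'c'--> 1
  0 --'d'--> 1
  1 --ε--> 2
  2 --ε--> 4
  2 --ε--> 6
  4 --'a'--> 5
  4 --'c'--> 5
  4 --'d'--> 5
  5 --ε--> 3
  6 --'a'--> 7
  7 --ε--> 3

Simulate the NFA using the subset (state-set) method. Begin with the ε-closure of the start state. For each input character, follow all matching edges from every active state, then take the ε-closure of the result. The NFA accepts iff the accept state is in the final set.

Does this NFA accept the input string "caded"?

start: ε-closure({0}) = {0}
'c' @ 1: {1,2,4,6}
'a' @ 2: {3,5,7}  (accept∈set)
'd' @ 3: {}  — no active states
rest 'ed' ignored (set empty)
end set {} — state 3 not in

Answer: REJECT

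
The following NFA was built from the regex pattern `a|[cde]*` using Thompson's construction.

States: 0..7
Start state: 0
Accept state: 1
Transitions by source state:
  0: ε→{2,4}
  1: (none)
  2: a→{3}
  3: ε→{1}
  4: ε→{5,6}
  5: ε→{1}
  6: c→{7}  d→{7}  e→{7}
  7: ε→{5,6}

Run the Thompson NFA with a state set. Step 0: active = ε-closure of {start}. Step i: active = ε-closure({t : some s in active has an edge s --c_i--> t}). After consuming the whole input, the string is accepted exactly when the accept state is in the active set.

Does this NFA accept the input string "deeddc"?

Answer: ACCEPT

Trace:
start: ε-closure({0}) = {0,1,2,4,5,6}
'd' @ 1: {1,5,6,7}  (accept∈set)
'e' @ 2: {1,5,6,7}  (accept∈set)
'e' @ 3: {1,5,6,7}  (accept∈set)
'd' @ 4: {1,5,6,7}  (accept∈set)
'd' @ 5: {1,5,6,7}  (accept∈set)
'c' @ 6: {1,5,6,7}  (accept∈set)
end set {1,5,6,7} — state 1 in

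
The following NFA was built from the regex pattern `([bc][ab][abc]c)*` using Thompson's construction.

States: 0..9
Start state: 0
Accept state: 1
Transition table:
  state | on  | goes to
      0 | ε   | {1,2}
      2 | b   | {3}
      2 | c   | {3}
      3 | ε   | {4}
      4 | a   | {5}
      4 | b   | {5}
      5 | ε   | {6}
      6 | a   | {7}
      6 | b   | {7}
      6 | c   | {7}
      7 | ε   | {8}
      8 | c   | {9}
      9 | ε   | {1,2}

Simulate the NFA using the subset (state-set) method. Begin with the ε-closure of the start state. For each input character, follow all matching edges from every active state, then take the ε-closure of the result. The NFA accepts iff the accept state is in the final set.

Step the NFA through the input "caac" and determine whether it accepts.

start: ε-closure({0}) = {0,1,2}
'c' @ 1: {3,4}
'a' @ 2: {5,6}
'a' @ 3: {7,8}
'c' @ 4: {1,2,9}  (accept∈set)
end set {1,2,9} — state 1 in

Answer: ACCEPT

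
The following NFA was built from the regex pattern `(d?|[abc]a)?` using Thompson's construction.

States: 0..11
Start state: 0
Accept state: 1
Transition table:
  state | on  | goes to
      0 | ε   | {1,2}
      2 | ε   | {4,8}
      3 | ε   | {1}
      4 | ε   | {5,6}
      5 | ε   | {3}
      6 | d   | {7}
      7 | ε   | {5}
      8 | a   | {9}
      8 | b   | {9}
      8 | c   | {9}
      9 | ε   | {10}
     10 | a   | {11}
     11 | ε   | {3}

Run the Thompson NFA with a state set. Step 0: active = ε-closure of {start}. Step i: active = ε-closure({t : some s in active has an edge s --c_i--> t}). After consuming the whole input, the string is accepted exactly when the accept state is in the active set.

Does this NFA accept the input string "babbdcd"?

Answer: REJECT

Trace:
start: ε-closure({0}) = {0,1,2,3,4,5,6,8}
'b' @ 1: {9,10}
'a' @ 2: {1,3,11}  ✓accept
'b' @ 3: {}  — dead — no transitions
rest 'bdcd' ignored (set empty)
end set {} — state 1 not in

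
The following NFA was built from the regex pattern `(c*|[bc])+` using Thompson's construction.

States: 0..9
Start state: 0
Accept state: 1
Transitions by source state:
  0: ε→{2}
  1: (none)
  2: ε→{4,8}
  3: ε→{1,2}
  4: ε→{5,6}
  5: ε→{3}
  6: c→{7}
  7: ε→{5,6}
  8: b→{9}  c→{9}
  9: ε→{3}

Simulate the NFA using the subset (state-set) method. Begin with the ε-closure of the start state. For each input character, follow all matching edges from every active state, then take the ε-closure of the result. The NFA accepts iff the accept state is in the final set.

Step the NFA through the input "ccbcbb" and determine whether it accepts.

Answer: ACCEPT

Derivation:
initial (ε-close {0}): {0,1,2,3,4,5,6,8}
'c' @ 1: {1,2,3,4,5,6,7,8,9}  [accepting]
'c' @ 2: {1,2,3,4,5,6,7,8,9}  [accepting]
'b' @ 3: {1,2,3,4,5,6,8,9}  [accepting]
'c' @ 4: {1,2,3,4,5,6,7,8,9}  [accepting]
'b' @ 5: {1,2,3,4,5,6,8,9}  [accepting]
'b' @ 6: {1,2,3,4,5,6,8,9}  [accepting]
end set {1,2,3,4,5,6,8,9} — state 1 in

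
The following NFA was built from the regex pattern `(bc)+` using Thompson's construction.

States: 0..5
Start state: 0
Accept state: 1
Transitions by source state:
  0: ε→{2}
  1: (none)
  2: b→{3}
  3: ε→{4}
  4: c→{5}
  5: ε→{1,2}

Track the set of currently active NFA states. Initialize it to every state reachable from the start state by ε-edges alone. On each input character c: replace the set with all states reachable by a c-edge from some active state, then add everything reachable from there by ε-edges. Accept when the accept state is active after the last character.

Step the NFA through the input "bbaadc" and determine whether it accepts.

start: ε-closure({0}) = {0,2}
'b' @ 1: {3,4}
'b' @ 2: {}  — dead — no transitions
rest 'aadc' ignored (set empty)
final: {}; accept 1 not in set

Answer: REJECT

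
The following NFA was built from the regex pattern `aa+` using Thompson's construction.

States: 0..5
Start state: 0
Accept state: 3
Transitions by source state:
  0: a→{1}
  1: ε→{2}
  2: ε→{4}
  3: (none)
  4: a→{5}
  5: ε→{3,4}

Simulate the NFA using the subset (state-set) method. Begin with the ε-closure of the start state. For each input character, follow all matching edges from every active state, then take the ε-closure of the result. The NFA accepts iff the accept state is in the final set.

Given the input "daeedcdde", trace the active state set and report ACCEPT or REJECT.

Answer: REJECT

Trace:
initial (ε-close {0}): {0}
'd' @ 1: {}  — state set empty
rest 'aeedcdde' ignored (set empty)
after full input: {}  (accept=3 not in)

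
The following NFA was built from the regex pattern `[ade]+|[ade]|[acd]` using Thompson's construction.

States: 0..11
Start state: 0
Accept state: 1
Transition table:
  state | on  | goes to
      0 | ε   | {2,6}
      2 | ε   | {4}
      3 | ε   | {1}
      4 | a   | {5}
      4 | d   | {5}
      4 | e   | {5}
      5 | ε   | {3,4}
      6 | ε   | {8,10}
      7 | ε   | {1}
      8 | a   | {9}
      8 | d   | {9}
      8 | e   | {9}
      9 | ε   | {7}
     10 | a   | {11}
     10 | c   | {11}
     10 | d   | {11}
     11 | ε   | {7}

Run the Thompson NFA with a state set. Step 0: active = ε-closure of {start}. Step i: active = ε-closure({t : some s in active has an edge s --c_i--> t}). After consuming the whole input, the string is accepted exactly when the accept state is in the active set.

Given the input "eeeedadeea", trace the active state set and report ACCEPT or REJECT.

Answer: ACCEPT

Steps:
S₀ = ε-closure({0}) = {0,2,4,6,8,10}
'e' @ 1: {1,3,4,5,7,9}  ✓accept
'e' @ 2: {1,3,4,5}  ✓accept
'e' @ 3: {1,3,4,5}  ✓accept
'e' @ 4: {1,3,4,5}  ✓accept
'd' @ 5: {1,3,4,5}  ✓accept
'a' @ 6: {1,3,4,5}  ✓accept
'd' @ 7: {1,3,4,5}  ✓accept
'e' @ 8: {1,3,4,5}  ✓accept
'e' @ 9: {1,3,4,5}  ✓accept
'a' @ 10: {1,3,4,5}  ✓accept
after full input: {1,3,4,5}  (accept=1 in)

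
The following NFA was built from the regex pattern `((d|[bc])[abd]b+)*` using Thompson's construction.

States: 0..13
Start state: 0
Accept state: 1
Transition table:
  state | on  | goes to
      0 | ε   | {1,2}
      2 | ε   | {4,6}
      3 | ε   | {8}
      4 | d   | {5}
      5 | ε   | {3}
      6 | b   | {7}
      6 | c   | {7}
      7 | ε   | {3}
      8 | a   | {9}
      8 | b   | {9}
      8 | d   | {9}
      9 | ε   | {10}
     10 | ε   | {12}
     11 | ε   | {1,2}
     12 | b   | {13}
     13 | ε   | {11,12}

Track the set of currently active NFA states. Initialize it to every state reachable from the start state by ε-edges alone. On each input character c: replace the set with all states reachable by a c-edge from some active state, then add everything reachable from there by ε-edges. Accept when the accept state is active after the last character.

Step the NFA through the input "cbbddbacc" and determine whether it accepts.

Answer: REJECT

Steps:
start: ε-closure({0}) = {0,1,2,4,6}
'c' @ 1: {3,7,8}
'b' @ 2: {9,10,12}
'b' @ 3: {1,2,4,6,11,12,13}  [accepting]
'd' @ 4: {3,5,8}
'd' @ 5: {9,10,12}
'b' @ 6: {1,2,4,6,11,12,13}  [accepting]
'a' @ 7: {}  — state set empty
rest 'cc' ignored (set empty)
end set {} — state 1 not in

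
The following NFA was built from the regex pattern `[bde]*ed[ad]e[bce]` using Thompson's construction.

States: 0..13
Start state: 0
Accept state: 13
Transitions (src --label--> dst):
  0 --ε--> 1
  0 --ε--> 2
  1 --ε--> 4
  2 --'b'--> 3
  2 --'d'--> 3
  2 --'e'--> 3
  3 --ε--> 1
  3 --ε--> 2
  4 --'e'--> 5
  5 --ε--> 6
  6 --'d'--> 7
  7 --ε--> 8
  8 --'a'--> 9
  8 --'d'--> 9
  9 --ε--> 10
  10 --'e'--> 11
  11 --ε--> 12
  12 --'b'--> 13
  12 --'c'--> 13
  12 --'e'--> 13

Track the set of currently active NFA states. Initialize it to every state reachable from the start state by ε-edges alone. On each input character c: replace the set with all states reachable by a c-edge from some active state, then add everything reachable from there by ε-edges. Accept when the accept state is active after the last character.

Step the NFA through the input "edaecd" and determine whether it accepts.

start: ε-closure({0}) = {0,1,2,4}
'e' @ 1: {1,2,3,4,5,6}
'd' @ 2: {1,2,3,4,7,8}
'a' @ 3: {9,10}
'e' @ 4: {11,12}
'c' @ 5: {13}  (accept∈set)
'd' @ 6: {}  — dead — no transitions
final: {}; accept 13 not in set

Answer: REJECT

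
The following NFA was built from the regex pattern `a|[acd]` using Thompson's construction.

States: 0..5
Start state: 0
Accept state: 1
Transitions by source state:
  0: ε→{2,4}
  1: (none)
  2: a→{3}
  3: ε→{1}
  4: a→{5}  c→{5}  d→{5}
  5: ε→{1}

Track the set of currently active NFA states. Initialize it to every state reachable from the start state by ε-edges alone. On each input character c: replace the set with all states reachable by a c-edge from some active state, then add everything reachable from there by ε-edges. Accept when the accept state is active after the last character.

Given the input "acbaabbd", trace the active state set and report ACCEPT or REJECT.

initial (ε-close {0}): {0,2,4}
'a' @ 1: {1,3,5}  ✓accept
'c' @ 2: {}  — no active states
rest 'baabbd' ignored (set empty)
after full input: {}  (accept=1 not in)

Answer: REJECT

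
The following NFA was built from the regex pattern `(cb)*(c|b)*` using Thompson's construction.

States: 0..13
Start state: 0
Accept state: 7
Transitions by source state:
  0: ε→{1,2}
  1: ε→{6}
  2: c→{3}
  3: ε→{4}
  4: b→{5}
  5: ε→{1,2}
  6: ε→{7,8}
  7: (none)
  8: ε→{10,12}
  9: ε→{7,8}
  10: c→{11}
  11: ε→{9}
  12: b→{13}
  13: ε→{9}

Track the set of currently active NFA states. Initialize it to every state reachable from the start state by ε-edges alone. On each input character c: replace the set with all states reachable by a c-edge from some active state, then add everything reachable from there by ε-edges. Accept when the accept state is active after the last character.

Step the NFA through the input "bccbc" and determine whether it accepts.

Answer: ACCEPT

Derivation:
initial (ε-close {0}): {0,1,2,6,7,8,10,12}
'b' @ 1: {7,8,9,10,12,13}  ✓accept
'c' @ 2: {7,8,9,10,11,12}  ✓accept
'c' @ 3: {7,8,9,10,11,12}  ✓accept
'b' @ 4: {7,8,9,10,12,13}  ✓accept
'c' @ 5: {7,8,9,10,11,12}  ✓accept
end set {7,8,9,10,11,12} — state 7 in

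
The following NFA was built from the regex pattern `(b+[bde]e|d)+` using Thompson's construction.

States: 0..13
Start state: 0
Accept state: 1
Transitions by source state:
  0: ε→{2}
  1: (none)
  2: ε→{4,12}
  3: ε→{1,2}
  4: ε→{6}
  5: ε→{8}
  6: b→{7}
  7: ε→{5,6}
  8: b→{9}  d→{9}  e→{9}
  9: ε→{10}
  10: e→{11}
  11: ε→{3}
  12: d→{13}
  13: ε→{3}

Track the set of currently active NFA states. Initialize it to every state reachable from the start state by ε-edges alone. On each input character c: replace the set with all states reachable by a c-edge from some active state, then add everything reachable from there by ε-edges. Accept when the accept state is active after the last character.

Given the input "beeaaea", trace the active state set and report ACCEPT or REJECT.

Answer: REJECT

Steps:
start: ε-closure({0}) = {0,2,4,6,12}
'b' @ 1: {5,6,7,8}
'e' @ 2: {9,10}
'e' @ 3: {1,2,3,4,6,11,12}  [accepting]
'a' @ 4: {}  — no active states
rest 'aea' ignored (set empty)
end set {} — state 1 not in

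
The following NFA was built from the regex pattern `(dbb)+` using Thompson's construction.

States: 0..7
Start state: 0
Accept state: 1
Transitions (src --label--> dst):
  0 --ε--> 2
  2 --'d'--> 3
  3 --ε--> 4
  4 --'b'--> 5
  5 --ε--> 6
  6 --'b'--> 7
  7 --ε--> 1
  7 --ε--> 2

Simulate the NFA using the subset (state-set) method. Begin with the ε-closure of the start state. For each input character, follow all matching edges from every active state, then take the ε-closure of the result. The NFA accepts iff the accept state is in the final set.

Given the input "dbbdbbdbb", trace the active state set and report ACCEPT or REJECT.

S₀ = ε-closure({0}) = {0,2}
'd' @ 1: {3,4}
'b' @ 2: {5,6}
'b' @ 3: {1,2,7}  [accepting]
'd' @ 4: {3,4}
'b' @ 5: {5,6}
'b' @ 6: {1,2,7}  [accepting]
'd' @ 7: {3,4}
'b' @ 8: {5,6}
'b' @ 9: {1,2,7}  [accepting]
final: {1,2,7}; accept 1 in set

Answer: ACCEPT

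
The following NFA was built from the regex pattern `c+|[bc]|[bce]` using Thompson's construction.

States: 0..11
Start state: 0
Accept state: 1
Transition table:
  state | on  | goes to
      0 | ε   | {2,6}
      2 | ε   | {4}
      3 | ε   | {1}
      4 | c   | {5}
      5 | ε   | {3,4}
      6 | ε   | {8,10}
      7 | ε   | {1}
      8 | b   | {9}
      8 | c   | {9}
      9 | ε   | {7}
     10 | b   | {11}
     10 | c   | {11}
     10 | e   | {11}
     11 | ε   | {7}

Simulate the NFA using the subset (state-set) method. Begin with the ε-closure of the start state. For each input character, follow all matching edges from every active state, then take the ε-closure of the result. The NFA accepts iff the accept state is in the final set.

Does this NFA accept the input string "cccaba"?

start: ε-closure({0}) = {0,2,4,6,8,10}
'c' @ 1: {1,3,4,5,7,9,11}  [accepting]
'c' @ 2: {1,3,4,5}  [accepting]
'c' @ 3: {1,3,4,5}  [accepting]
'a' @ 4: {}  — no active states
rest 'ba' ignored (set empty)
after full input: {}  (accept=1 not in)

Answer: REJECT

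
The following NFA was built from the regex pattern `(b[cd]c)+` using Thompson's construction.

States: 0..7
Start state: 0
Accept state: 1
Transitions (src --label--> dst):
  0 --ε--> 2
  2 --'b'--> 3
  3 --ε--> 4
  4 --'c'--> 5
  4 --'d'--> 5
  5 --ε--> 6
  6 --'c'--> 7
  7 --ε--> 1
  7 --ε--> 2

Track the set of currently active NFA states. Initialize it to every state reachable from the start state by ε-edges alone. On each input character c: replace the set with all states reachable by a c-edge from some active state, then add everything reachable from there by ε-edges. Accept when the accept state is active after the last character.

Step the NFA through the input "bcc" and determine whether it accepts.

Answer: ACCEPT

Trace:
start: ε-closure({0}) = {0,2}
'b' @ 1: {3,4}
'c' @ 2: {5,6}
'c' @ 3: {1,2,7}  (accept∈set)
final: {1,2,7}; accept 1 in set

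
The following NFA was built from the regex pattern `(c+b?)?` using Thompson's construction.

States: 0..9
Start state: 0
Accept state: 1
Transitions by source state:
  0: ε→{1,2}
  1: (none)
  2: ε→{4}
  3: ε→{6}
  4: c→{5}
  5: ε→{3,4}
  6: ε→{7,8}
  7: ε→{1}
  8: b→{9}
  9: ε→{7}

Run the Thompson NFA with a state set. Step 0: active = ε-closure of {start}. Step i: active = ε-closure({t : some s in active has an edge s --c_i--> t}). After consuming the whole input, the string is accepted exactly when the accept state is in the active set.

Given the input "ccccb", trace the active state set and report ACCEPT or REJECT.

S₀ = ε-closure({0}) = {0,1,2,4}
'c' @ 1: {1,3,4,5,6,7,8}  ✓accept
'c' @ 2: {1,3,4,5,6,7,8}  ✓accept
'c' @ 3: {1,3,4,5,6,7,8}  ✓accept
'c' @ 4: {1,3,4,5,6,7,8}  ✓accept
'b' @ 5: {1,7,9}  ✓accept
final: {1,7,9}; accept 1 in set

Answer: ACCEPT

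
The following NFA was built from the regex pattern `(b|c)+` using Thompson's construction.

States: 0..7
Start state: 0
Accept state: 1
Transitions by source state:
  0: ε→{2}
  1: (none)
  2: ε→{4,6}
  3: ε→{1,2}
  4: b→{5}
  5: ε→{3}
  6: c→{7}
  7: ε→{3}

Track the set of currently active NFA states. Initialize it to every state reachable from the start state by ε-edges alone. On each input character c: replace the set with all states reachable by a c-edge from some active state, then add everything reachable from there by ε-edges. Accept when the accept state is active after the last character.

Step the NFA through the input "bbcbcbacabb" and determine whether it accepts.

Answer: REJECT

Steps:
initial (ε-close {0}): {0,2,4,6}
'b' @ 1: {1,2,3,4,5,6}  (accept∈set)
'b' @ 2: {1,2,3,4,5,6}  (accept∈set)
'c' @ 3: {1,2,3,4,6,7}  (accept∈set)
'b' @ 4: {1,2,3,4,5,6}  (accept∈set)
'c' @ 5: {1,2,3,4,6,7}  (accept∈set)
'b' @ 6: {1,2,3,4,5,6}  (accept∈set)
'a' @ 7: {}  — dead — no transitions
rest 'cabb' ignored (set empty)
final: {}; accept 1 not in set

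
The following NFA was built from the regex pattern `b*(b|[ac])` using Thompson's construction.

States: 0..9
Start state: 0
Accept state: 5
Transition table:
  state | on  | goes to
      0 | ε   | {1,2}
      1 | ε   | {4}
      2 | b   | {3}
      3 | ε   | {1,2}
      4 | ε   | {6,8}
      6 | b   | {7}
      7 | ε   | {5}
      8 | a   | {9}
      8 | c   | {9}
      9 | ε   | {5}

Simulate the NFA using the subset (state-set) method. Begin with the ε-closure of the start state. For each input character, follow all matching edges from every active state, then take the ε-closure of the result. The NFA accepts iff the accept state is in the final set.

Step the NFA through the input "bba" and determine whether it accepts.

Answer: ACCEPT

Trace:
initial (ε-close {0}): {0,1,2,4,6,8}
'b' @ 1: {1,2,3,4,5,6,7,8}  ✓accept
'b' @ 2: {1,2,3,4,5,6,7,8}  ✓accept
'a' @ 3: {5,9}  ✓accept
end set {5,9} — state 5 in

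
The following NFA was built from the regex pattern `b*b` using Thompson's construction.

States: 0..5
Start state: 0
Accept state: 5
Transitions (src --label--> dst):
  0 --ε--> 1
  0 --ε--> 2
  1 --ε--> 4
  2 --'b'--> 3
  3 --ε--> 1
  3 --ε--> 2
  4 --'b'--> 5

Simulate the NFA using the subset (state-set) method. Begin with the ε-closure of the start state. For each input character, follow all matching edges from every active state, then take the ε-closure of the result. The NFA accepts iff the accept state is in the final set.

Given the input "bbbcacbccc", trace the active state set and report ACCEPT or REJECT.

initial (ε-close {0}): {0,1,2,4}
'b' @ 1: {1,2,3,4,5}  ✓accept
'b' @ 2: {1,2,3,4,5}  ✓accept
'b' @ 3: {1,2,3,4,5}  ✓accept
'c' @ 4: {}  — dead — no transitions
rest 'acbccc' ignored (set empty)
after full input: {}  (accept=5 not in)

Answer: REJECT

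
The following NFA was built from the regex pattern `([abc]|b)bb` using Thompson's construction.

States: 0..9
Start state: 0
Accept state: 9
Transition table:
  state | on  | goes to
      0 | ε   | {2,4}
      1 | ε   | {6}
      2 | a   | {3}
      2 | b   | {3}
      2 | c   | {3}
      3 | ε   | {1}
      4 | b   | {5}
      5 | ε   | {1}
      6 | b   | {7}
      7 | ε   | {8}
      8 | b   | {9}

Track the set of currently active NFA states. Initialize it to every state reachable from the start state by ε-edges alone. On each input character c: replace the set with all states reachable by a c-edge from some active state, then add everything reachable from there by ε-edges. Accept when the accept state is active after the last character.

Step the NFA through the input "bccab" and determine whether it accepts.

Answer: REJECT

Steps:
S₀ = ε-closure({0}) = {0,2,4}
'b' @ 1: {1,3,5,6}
'c' @ 2: {}  — dead — no transitions
rest 'cab' ignored (set empty)
after full input: {}  (accept=9 not in)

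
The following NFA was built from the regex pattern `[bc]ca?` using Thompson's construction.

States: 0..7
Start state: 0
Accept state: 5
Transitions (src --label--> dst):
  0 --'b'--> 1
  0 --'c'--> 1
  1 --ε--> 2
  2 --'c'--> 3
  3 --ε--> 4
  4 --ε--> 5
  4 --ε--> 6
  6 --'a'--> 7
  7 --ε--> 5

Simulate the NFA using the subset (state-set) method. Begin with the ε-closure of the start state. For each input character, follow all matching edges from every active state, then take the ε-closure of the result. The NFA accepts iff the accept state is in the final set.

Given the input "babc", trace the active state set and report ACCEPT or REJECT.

Answer: REJECT

Steps:
initial (ε-close {0}): {0}
'b' @ 1: {1,2}
'a' @ 2: {}  — state set empty
rest 'bc' ignored (set empty)
end set {} — state 5 not in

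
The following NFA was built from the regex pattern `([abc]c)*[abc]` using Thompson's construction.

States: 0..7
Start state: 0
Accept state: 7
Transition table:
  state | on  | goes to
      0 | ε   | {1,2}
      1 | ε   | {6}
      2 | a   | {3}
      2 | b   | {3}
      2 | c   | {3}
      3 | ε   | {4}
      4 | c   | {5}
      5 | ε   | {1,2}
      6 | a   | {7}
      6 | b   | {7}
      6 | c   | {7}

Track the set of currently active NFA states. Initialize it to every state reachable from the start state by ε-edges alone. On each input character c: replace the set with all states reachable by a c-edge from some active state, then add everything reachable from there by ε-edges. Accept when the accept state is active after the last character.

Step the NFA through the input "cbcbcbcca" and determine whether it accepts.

S₀ = ε-closure({0}) = {0,1,2,6}
'c' @ 1: {3,4,7}  (accept∈set)
'b' @ 2: {}  — dead — no transitions
rest 'cbcbcca' ignored (set empty)
end set {} — state 7 not in

Answer: REJECT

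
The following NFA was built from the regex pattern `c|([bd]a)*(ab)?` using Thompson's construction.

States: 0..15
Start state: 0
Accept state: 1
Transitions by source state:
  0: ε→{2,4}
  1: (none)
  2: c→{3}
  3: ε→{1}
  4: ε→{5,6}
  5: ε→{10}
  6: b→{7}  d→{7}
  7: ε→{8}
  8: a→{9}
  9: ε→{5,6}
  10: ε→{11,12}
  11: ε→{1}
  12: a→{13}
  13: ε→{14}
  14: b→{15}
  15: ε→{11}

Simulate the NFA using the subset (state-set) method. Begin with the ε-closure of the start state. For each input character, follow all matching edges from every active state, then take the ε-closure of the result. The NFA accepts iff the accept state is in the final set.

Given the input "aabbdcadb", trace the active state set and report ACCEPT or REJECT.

S₀ = ε-closure({0}) = {0,1,2,4,5,6,10,11,12}
'a' @ 1: {13,14}
'a' @ 2: {}  — no active states
rest 'bbdcadb' ignored (set empty)
final: {}; accept 1 not in set

Answer: REJECT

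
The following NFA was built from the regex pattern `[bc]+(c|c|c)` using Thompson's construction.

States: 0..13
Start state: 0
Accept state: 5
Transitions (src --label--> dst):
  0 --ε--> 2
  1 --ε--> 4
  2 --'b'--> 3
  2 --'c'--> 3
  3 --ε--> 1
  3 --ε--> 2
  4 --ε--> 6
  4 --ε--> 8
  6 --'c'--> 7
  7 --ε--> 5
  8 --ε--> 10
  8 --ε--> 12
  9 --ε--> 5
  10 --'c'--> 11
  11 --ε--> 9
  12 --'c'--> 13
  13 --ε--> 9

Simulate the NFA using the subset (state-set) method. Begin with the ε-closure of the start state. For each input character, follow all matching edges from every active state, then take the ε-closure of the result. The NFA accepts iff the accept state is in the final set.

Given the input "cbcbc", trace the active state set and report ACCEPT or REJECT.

Answer: ACCEPT

Steps:
start: ε-closure({0}) = {0,2}
'c' @ 1: {1,2,3,4,6,8,10,12}
'b' @ 2: {1,2,3,4,6,8,10,12}
'c' @ 3: {1,2,3,4,5,6,7,8,9,10,11,12,13}  [accepting]
'b' @ 4: {1,2,3,4,6,8,10,12}
'c' @ 5: {1,2,3,4,5,6,7,8,9,10,11,12,13}  [accepting]
final: {1,2,3,4,5,6,7,8,9,10,11,12,13}; accept 5 in set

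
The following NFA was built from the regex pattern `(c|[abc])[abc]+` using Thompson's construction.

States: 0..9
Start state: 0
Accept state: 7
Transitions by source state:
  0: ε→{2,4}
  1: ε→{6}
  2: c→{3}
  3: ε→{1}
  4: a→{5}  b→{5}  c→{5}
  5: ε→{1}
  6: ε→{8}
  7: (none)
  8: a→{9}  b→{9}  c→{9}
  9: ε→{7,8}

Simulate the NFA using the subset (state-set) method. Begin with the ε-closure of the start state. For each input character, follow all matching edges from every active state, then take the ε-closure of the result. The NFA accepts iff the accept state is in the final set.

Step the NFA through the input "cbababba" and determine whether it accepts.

initial (ε-close {0}): {0,2,4}
'c' @ 1: {1,3,5,6,8}
'b' @ 2: {7,8,9}  ✓accept
'a' @ 3: {7,8,9}  ✓accept
'b' @ 4: {7,8,9}  ✓accept
'a' @ 5: {7,8,9}  ✓accept
'b' @ 6: {7,8,9}  ✓accept
'b' @ 7: {7,8,9}  ✓accept
'a' @ 8: {7,8,9}  ✓accept
end set {7,8,9} — state 7 in

Answer: ACCEPT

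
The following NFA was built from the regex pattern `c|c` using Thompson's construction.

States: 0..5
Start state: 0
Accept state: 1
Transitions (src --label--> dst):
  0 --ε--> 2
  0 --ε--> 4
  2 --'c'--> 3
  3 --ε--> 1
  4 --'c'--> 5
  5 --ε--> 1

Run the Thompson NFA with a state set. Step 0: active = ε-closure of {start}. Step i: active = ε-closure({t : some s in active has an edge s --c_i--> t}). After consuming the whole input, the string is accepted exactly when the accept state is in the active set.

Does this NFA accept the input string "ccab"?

Answer: REJECT

Steps:
S₀ = ε-closure({0}) = {0,2,4}
'c' @ 1: {1,3,5}  ✓accept
'c' @ 2: {}  — no active states
rest 'ab' ignored (set empty)
after full input: {}  (accept=1 not in)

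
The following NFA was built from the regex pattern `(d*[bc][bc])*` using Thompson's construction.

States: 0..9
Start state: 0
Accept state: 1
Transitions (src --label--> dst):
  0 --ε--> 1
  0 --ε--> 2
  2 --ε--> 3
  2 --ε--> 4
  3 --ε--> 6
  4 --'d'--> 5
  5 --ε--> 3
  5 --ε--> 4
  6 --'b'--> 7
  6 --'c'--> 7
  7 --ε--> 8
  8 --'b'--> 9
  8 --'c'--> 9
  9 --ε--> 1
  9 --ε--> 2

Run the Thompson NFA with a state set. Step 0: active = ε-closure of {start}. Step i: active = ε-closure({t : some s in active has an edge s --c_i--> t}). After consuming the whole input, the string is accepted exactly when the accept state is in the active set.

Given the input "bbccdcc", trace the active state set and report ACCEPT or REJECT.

Answer: ACCEPT

Derivation:
S₀ = ε-closure({0}) = {0,1,2,3,4,6}
'b' @ 1: {7,8}
'b' @ 2: {1,2,3,4,6,9}  ✓accept
'c' @ 3: {7,8}
'c' @ 4: {1,2,3,4,6,9}  ✓accept
'd' @ 5: {3,4,5,6}
'c' @ 6: {7,8}
'c' @ 7: {1,2,3,4,6,9}  ✓accept
after full input: {1,2,3,4,6,9}  (accept=1 in)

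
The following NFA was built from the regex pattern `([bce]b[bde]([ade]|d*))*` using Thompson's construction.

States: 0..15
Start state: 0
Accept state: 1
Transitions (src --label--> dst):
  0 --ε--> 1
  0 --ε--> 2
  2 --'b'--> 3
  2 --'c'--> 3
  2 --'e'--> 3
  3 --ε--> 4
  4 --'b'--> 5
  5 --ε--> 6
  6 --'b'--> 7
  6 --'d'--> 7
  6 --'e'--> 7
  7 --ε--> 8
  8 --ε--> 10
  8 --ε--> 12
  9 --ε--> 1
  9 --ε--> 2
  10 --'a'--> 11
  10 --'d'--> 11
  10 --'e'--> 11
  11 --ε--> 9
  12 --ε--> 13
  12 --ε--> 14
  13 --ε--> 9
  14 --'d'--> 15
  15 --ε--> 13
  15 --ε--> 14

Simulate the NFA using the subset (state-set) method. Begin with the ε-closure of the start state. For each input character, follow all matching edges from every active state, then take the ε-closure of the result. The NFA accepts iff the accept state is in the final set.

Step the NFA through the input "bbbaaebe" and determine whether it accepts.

initial (ε-close {0}): {0,1,2}
'b' @ 1: {3,4}
'b' @ 2: {5,6}
'b' @ 3: {1,2,7,8,9,10,12,13,14}  ✓accept
'a' @ 4: {1,2,9,11}  ✓accept
'a' @ 5: {}  — no active states
rest 'ebe' ignored (set empty)
end set {} — state 1 not in

Answer: REJECT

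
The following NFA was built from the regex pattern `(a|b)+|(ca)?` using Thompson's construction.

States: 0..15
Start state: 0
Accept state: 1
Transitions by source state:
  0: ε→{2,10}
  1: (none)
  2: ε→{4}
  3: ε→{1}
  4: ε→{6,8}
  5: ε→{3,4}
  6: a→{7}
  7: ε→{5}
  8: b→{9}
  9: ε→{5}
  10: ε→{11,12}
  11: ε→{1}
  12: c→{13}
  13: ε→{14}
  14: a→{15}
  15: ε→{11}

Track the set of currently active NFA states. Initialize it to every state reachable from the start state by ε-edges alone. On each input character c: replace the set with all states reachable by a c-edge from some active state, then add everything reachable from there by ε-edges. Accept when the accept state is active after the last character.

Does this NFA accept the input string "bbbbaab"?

start: ε-closure({0}) = {0,1,2,4,6,8,10,11,12}
'b' @ 1: {1,3,4,5,6,8,9}  (accept∈set)
'b' @ 2: {1,3,4,5,6,8,9}  (accept∈set)
'b' @ 3: {1,3,4,5,6,8,9}  (accept∈set)
'b' @ 4: {1,3,4,5,6,8,9}  (accept∈set)
'a' @ 5: {1,3,4,5,6,7,8}  (accept∈set)
'a' @ 6: {1,3,4,5,6,7,8}  (accept∈set)
'b' @ 7: {1,3,4,5,6,8,9}  (accept∈set)
end set {1,3,4,5,6,8,9} — state 1 in

Answer: ACCEPT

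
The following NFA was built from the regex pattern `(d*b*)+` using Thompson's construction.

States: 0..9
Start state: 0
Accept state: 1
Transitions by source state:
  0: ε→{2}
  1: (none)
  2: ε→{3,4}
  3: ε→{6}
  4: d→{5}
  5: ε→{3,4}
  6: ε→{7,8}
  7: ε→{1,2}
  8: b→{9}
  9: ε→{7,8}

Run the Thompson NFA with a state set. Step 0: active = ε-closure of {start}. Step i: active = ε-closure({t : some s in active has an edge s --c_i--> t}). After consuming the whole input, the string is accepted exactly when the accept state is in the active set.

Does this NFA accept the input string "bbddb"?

Answer: ACCEPT

Trace:
start: ε-closure({0}) = {0,1,2,3,4,6,7,8}
'b' @ 1: {1,2,3,4,6,7,8,9}  ✓accept
'b' @ 2: {1,2,3,4,6,7,8,9}  ✓accept
'd' @ 3: {1,2,3,4,5,6,7,8}  ✓accept
'd' @ 4: {1,2,3,4,5,6,7,8}  ✓accept
'b' @ 5: {1,2,3,4,6,7,8,9}  ✓accept
final: {1,2,3,4,6,7,8,9}; accept 1 in set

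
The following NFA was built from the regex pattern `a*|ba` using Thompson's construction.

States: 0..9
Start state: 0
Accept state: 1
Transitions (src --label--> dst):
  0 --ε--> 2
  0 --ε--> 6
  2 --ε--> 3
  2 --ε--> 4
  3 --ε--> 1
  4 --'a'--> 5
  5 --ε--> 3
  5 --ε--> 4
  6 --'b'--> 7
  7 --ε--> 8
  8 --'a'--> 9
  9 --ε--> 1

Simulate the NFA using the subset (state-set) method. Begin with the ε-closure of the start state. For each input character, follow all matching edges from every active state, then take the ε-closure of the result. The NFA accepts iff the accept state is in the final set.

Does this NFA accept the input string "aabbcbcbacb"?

start: ε-closure({0}) = {0,1,2,3,4,6}
'a' @ 1: {1,3,4,5}  [accepting]
'a' @ 2: {1,3,4,5}  [accepting]
'b' @ 3: {}  — no active states
rest 'bcbcbacb' ignored (set empty)
final: {}; accept 1 not in set

Answer: REJECT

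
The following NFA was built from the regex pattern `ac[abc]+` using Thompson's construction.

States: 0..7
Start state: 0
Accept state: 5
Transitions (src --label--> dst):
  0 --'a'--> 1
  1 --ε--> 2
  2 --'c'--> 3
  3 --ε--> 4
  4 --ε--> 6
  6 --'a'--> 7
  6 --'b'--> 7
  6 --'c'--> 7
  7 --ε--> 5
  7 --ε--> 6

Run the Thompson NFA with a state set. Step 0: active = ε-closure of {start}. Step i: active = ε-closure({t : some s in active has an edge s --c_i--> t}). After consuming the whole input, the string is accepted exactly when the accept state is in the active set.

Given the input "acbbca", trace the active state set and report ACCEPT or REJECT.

start: ε-closure({0}) = {0}
'a' @ 1: {1,2}
'c' @ 2: {3,4,6}
'b' @ 3: {5,6,7}  ✓accept
'b' @ 4: {5,6,7}  ✓accept
'c' @ 5: {5,6,7}  ✓accept
'a' @ 6: {5,6,7}  ✓accept
after full input: {5,6,7}  (accept=5 in)

Answer: ACCEPT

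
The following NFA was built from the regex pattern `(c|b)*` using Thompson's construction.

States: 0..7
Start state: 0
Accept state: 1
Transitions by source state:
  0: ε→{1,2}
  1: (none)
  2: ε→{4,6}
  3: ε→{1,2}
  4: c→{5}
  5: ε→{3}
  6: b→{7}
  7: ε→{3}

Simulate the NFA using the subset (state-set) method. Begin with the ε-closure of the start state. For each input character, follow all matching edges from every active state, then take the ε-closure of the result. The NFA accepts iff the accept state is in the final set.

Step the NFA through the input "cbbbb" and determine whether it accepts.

Answer: ACCEPT

Derivation:
initial (ε-close {0}): {0,1,2,4,6}
'c' @ 1: {1,2,3,4,5,6}  (accept∈set)
'b' @ 2: {1,2,3,4,6,7}  (accept∈set)
'b' @ 3: {1,2,3,4,6,7}  (accept∈set)
'b' @ 4: {1,2,3,4,6,7}  (accept∈set)
'b' @ 5: {1,2,3,4,6,7}  (accept∈set)
final: {1,2,3,4,6,7}; accept 1 in set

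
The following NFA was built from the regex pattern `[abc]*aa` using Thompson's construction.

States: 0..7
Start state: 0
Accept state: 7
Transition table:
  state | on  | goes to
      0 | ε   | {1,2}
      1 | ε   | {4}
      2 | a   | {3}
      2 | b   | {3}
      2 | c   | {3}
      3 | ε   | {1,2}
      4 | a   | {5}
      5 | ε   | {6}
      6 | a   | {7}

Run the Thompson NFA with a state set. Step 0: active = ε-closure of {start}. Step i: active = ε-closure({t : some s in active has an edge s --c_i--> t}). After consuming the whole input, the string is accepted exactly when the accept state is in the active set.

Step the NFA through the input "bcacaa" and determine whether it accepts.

Answer: ACCEPT

Trace:
start: ε-closure({0}) = {0,1,2,4}
'b' @ 1: {1,2,3,4}
'c' @ 2: {1,2,3,4}
'a' @ 3: {1,2,3,4,5,6}
'c' @ 4: {1,2,3,4}
'a' @ 5: {1,2,3,4,5,6}
'a' @ 6: {1,2,3,4,5,6,7}  [accepting]
final: {1,2,3,4,5,6,7}; accept 7 in set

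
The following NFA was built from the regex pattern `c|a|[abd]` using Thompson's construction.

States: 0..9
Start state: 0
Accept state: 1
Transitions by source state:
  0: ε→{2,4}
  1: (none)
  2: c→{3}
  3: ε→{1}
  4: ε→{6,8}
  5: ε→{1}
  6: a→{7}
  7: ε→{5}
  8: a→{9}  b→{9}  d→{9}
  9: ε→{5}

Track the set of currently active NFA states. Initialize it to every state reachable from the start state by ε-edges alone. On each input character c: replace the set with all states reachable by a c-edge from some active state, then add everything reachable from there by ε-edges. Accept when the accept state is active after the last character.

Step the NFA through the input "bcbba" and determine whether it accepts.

initial (ε-close {0}): {0,2,4,6,8}
'b' @ 1: {1,5,9}  (accept∈set)
'c' @ 2: {}  — no active states
rest 'bba' ignored (set empty)
after full input: {}  (accept=1 not in)

Answer: REJECT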